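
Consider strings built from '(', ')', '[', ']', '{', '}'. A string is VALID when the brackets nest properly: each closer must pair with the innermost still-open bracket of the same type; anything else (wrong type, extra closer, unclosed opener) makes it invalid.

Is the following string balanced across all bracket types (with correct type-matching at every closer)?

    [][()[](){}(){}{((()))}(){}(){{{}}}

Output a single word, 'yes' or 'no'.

Answer: no

Derivation:
pos 0: push '['; stack = [
pos 1: ']' matches '['; pop; stack = (empty)
pos 2: push '['; stack = [
pos 3: push '('; stack = [(
pos 4: ')' matches '('; pop; stack = [
pos 5: push '['; stack = [[
pos 6: ']' matches '['; pop; stack = [
pos 7: push '('; stack = [(
pos 8: ')' matches '('; pop; stack = [
pos 9: push '{'; stack = [{
pos 10: '}' matches '{'; pop; stack = [
pos 11: push '('; stack = [(
pos 12: ')' matches '('; pop; stack = [
pos 13: push '{'; stack = [{
pos 14: '}' matches '{'; pop; stack = [
pos 15: push '{'; stack = [{
pos 16: push '('; stack = [{(
pos 17: push '('; stack = [{((
pos 18: push '('; stack = [{(((
pos 19: ')' matches '('; pop; stack = [{((
pos 20: ')' matches '('; pop; stack = [{(
pos 21: ')' matches '('; pop; stack = [{
pos 22: '}' matches '{'; pop; stack = [
pos 23: push '('; stack = [(
pos 24: ')' matches '('; pop; stack = [
pos 25: push '{'; stack = [{
pos 26: '}' matches '{'; pop; stack = [
pos 27: push '('; stack = [(
pos 28: ')' matches '('; pop; stack = [
pos 29: push '{'; stack = [{
pos 30: push '{'; stack = [{{
pos 31: push '{'; stack = [{{{
pos 32: '}' matches '{'; pop; stack = [{{
pos 33: '}' matches '{'; pop; stack = [{
pos 34: '}' matches '{'; pop; stack = [
end: stack still non-empty ([) → INVALID
Verdict: unclosed openers at end: [ → no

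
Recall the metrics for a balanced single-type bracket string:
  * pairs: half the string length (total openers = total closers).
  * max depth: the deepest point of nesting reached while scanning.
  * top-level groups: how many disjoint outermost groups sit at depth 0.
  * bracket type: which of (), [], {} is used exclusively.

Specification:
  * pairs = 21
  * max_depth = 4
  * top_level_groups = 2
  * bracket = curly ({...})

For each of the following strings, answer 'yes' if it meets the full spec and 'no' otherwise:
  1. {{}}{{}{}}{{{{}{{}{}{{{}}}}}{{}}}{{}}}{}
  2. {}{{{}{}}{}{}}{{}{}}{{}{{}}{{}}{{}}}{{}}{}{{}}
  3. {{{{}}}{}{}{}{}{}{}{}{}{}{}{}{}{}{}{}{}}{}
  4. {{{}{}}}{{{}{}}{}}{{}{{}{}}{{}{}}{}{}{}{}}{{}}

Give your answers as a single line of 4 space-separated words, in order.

Answer: no no yes no

Derivation:
String 1 '{{}}{{}{}}{{{{}{{}{}{{{}}}}}{{}}}{{}}}{}': depth seq [1 2 1 0 1 2 1 2 1 0 1 2 3 4 3 4 5 4 5 4 5 6 7 6 5 4 3 2 3 4 3 2 1 2 3 2 1 0 1 0]
  -> pairs=20 depth=7 groups=4 -> no
String 2 '{}{{{}{}}{}{}}{{}{}}{{}{{}}{{}}{{}}}{{}}{}{{}}': depth seq [1 0 1 2 3 2 3 2 1 2 1 2 1 0 1 2 1 2 1 0 1 2 1 2 3 2 1 2 3 2 1 2 3 2 1 0 1 2 1 0 1 0 1 2 1 0]
  -> pairs=23 depth=3 groups=7 -> no
String 3 '{{{{}}}{}{}{}{}{}{}{}{}{}{}{}{}{}{}{}{}}{}': depth seq [1 2 3 4 3 2 1 2 1 2 1 2 1 2 1 2 1 2 1 2 1 2 1 2 1 2 1 2 1 2 1 2 1 2 1 2 1 2 1 0 1 0]
  -> pairs=21 depth=4 groups=2 -> yes
String 4 '{{{}{}}}{{{}{}}{}}{{}{{}{}}{{}{}}{}{}{}{}}{{}}': depth seq [1 2 3 2 3 2 1 0 1 2 3 2 3 2 1 2 1 0 1 2 1 2 3 2 3 2 1 2 3 2 3 2 1 2 1 2 1 2 1 2 1 0 1 2 1 0]
  -> pairs=23 depth=3 groups=4 -> no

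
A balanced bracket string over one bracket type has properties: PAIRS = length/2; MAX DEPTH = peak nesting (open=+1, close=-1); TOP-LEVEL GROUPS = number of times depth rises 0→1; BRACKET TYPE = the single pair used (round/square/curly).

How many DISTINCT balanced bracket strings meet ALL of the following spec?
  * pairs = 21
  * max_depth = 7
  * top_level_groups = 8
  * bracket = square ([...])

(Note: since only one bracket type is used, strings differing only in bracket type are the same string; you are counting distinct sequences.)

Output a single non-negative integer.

Answer: 12962624

Derivation:
Spec: pairs=21 depth=7 groups=8
Count(depth <= 7) = 212958592
Count(depth <= 6) = 199995968
Count(depth == 7) = 212958592 - 199995968 = 12962624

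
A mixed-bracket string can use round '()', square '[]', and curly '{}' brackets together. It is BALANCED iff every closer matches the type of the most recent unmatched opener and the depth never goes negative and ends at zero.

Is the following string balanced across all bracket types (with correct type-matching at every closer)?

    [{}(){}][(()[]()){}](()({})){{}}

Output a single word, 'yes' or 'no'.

Answer: yes

Derivation:
pos 0: push '['; stack = [
pos 1: push '{'; stack = [{
pos 2: '}' matches '{'; pop; stack = [
pos 3: push '('; stack = [(
pos 4: ')' matches '('; pop; stack = [
pos 5: push '{'; stack = [{
pos 6: '}' matches '{'; pop; stack = [
pos 7: ']' matches '['; pop; stack = (empty)
pos 8: push '['; stack = [
pos 9: push '('; stack = [(
pos 10: push '('; stack = [((
pos 11: ')' matches '('; pop; stack = [(
pos 12: push '['; stack = [([
pos 13: ']' matches '['; pop; stack = [(
pos 14: push '('; stack = [((
pos 15: ')' matches '('; pop; stack = [(
pos 16: ')' matches '('; pop; stack = [
pos 17: push '{'; stack = [{
pos 18: '}' matches '{'; pop; stack = [
pos 19: ']' matches '['; pop; stack = (empty)
pos 20: push '('; stack = (
pos 21: push '('; stack = ((
pos 22: ')' matches '('; pop; stack = (
pos 23: push '('; stack = ((
pos 24: push '{'; stack = (({
pos 25: '}' matches '{'; pop; stack = ((
pos 26: ')' matches '('; pop; stack = (
pos 27: ')' matches '('; pop; stack = (empty)
pos 28: push '{'; stack = {
pos 29: push '{'; stack = {{
pos 30: '}' matches '{'; pop; stack = {
pos 31: '}' matches '{'; pop; stack = (empty)
end: stack empty → VALID
Verdict: properly nested → yes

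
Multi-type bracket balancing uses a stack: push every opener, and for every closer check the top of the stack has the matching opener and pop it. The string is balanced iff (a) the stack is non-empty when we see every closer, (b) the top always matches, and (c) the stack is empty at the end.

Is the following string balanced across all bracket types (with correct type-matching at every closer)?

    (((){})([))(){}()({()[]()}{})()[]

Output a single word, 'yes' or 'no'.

Answer: no

Derivation:
pos 0: push '('; stack = (
pos 1: push '('; stack = ((
pos 2: push '('; stack = (((
pos 3: ')' matches '('; pop; stack = ((
pos 4: push '{'; stack = (({
pos 5: '}' matches '{'; pop; stack = ((
pos 6: ')' matches '('; pop; stack = (
pos 7: push '('; stack = ((
pos 8: push '['; stack = (([
pos 9: saw closer ')' but top of stack is '[' (expected ']') → INVALID
Verdict: type mismatch at position 9: ')' closes '[' → no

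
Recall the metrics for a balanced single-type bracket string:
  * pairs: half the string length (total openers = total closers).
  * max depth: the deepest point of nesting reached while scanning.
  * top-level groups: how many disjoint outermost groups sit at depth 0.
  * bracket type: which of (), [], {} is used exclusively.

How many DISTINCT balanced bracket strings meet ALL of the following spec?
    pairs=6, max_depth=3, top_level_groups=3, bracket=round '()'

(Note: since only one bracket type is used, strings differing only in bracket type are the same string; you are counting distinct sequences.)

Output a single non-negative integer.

Answer: 15

Derivation:
Spec: pairs=6 depth=3 groups=3
Count(depth <= 3) = 25
Count(depth <= 2) = 10
Count(depth == 3) = 25 - 10 = 15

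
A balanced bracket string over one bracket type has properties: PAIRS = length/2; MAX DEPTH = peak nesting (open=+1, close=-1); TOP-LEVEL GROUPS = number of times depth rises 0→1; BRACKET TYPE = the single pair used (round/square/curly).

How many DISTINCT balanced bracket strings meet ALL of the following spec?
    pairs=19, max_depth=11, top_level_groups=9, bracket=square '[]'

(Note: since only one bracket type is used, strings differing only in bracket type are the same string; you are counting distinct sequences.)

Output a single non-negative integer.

Answer: 9

Derivation:
Spec: pairs=19 depth=11 groups=9
Count(depth <= 11) = 6216210
Count(depth <= 10) = 6216201
Count(depth == 11) = 6216210 - 6216201 = 9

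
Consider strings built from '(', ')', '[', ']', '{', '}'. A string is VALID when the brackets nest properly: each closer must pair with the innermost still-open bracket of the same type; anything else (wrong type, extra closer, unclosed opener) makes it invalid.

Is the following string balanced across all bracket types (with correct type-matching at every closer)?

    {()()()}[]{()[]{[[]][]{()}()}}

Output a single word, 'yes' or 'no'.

pos 0: push '{'; stack = {
pos 1: push '('; stack = {(
pos 2: ')' matches '('; pop; stack = {
pos 3: push '('; stack = {(
pos 4: ')' matches '('; pop; stack = {
pos 5: push '('; stack = {(
pos 6: ')' matches '('; pop; stack = {
pos 7: '}' matches '{'; pop; stack = (empty)
pos 8: push '['; stack = [
pos 9: ']' matches '['; pop; stack = (empty)
pos 10: push '{'; stack = {
pos 11: push '('; stack = {(
pos 12: ')' matches '('; pop; stack = {
pos 13: push '['; stack = {[
pos 14: ']' matches '['; pop; stack = {
pos 15: push '{'; stack = {{
pos 16: push '['; stack = {{[
pos 17: push '['; stack = {{[[
pos 18: ']' matches '['; pop; stack = {{[
pos 19: ']' matches '['; pop; stack = {{
pos 20: push '['; stack = {{[
pos 21: ']' matches '['; pop; stack = {{
pos 22: push '{'; stack = {{{
pos 23: push '('; stack = {{{(
pos 24: ')' matches '('; pop; stack = {{{
pos 25: '}' matches '{'; pop; stack = {{
pos 26: push '('; stack = {{(
pos 27: ')' matches '('; pop; stack = {{
pos 28: '}' matches '{'; pop; stack = {
pos 29: '}' matches '{'; pop; stack = (empty)
end: stack empty → VALID
Verdict: properly nested → yes

Answer: yes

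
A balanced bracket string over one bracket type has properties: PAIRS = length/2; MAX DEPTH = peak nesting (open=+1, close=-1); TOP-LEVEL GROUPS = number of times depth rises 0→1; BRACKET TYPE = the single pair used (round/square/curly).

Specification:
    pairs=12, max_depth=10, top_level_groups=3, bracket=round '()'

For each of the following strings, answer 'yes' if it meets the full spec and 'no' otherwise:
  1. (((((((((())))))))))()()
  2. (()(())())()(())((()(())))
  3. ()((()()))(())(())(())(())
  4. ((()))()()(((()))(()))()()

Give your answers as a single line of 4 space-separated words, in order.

Answer: yes no no no

Derivation:
String 1 '(((((((((())))))))))()()': depth seq [1 2 3 4 5 6 7 8 9 10 9 8 7 6 5 4 3 2 1 0 1 0 1 0]
  -> pairs=12 depth=10 groups=3 -> yes
String 2 '(()(())())()(())((()(())))': depth seq [1 2 1 2 3 2 1 2 1 0 1 0 1 2 1 0 1 2 3 2 3 4 3 2 1 0]
  -> pairs=13 depth=4 groups=4 -> no
String 3 '()((()()))(())(())(())(())': depth seq [1 0 1 2 3 2 3 2 1 0 1 2 1 0 1 2 1 0 1 2 1 0 1 2 1 0]
  -> pairs=13 depth=3 groups=6 -> no
String 4 '((()))()()(((()))(()))()()': depth seq [1 2 3 2 1 0 1 0 1 0 1 2 3 4 3 2 1 2 3 2 1 0 1 0 1 0]
  -> pairs=13 depth=4 groups=6 -> no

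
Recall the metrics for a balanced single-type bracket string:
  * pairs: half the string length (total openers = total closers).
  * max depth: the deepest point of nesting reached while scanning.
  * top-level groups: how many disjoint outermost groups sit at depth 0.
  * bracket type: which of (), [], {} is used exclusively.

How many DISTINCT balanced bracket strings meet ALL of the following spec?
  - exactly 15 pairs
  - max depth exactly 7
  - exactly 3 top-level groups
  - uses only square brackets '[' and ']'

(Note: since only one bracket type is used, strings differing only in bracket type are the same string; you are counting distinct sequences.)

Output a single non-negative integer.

Answer: 225417

Derivation:
Spec: pairs=15 depth=7 groups=3
Count(depth <= 7) = 1816100
Count(depth <= 6) = 1590683
Count(depth == 7) = 1816100 - 1590683 = 225417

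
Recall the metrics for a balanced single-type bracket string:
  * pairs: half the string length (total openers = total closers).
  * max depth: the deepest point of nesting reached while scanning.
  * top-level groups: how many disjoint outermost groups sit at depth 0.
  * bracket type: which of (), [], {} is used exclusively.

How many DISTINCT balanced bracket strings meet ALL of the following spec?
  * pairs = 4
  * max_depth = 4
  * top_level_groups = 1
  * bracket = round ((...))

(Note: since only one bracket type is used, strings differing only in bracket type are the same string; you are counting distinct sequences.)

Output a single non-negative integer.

Answer: 1

Derivation:
Spec: pairs=4 depth=4 groups=1
Count(depth <= 4) = 5
Count(depth <= 3) = 4
Count(depth == 4) = 5 - 4 = 1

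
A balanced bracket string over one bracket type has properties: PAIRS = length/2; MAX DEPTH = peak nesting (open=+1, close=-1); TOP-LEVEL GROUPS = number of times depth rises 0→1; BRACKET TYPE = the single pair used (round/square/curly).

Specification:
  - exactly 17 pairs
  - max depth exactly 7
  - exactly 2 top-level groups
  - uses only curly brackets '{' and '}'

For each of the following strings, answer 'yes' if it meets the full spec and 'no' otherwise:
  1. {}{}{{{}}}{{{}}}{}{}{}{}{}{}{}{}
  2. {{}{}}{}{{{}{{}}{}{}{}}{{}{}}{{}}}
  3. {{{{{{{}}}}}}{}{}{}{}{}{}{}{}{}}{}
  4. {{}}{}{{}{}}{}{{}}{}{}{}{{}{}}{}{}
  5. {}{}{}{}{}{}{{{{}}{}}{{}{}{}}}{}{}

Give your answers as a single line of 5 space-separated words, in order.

String 1 '{}{}{{{}}}{{{}}}{}{}{}{}{}{}{}{}': depth seq [1 0 1 0 1 2 3 2 1 0 1 2 3 2 1 0 1 0 1 0 1 0 1 0 1 0 1 0 1 0 1 0]
  -> pairs=16 depth=3 groups=12 -> no
String 2 '{{}{}}{}{{{}{{}}{}{}{}}{{}{}}{{}}}': depth seq [1 2 1 2 1 0 1 0 1 2 3 2 3 4 3 2 3 2 3 2 3 2 1 2 3 2 3 2 1 2 3 2 1 0]
  -> pairs=17 depth=4 groups=3 -> no
String 3 '{{{{{{{}}}}}}{}{}{}{}{}{}{}{}{}}{}': depth seq [1 2 3 4 5 6 7 6 5 4 3 2 1 2 1 2 1 2 1 2 1 2 1 2 1 2 1 2 1 2 1 0 1 0]
  -> pairs=17 depth=7 groups=2 -> yes
String 4 '{{}}{}{{}{}}{}{{}}{}{}{}{{}{}}{}{}': depth seq [1 2 1 0 1 0 1 2 1 2 1 0 1 0 1 2 1 0 1 0 1 0 1 0 1 2 1 2 1 0 1 0 1 0]
  -> pairs=17 depth=2 groups=11 -> no
String 5 '{}{}{}{}{}{}{{{{}}{}}{{}{}{}}}{}{}': depth seq [1 0 1 0 1 0 1 0 1 0 1 0 1 2 3 4 3 2 3 2 1 2 3 2 3 2 3 2 1 0 1 0 1 0]
  -> pairs=17 depth=4 groups=9 -> no

Answer: no no yes no no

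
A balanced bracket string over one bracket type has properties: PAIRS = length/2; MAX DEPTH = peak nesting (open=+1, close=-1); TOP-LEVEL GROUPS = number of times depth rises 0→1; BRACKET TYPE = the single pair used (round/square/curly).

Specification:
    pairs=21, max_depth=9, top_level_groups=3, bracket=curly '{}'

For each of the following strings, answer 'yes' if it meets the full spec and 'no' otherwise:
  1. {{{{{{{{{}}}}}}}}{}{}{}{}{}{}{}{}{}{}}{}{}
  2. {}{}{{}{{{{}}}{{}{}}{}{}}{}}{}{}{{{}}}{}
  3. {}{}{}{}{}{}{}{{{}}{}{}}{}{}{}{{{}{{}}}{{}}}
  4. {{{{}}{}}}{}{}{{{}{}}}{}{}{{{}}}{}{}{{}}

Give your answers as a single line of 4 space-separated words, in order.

String 1 '{{{{{{{{{}}}}}}}}{}{}{}{}{}{}{}{}{}{}}{}{}': depth seq [1 2 3 4 5 6 7 8 9 8 7 6 5 4 3 2 1 2 1 2 1 2 1 2 1 2 1 2 1 2 1 2 1 2 1 2 1 0 1 0 1 0]
  -> pairs=21 depth=9 groups=3 -> yes
String 2 '{}{}{{}{{{{}}}{{}{}}{}{}}{}}{}{}{{{}}}{}': depth seq [1 0 1 0 1 2 1 2 3 4 5 4 3 2 3 4 3 4 3 2 3 2 3 2 1 2 1 0 1 0 1 0 1 2 3 2 1 0 1 0]
  -> pairs=20 depth=5 groups=7 -> no
String 3 '{}{}{}{}{}{}{}{{{}}{}{}}{}{}{}{{{}{{}}}{{}}}': depth seq [1 0 1 0 1 0 1 0 1 0 1 0 1 0 1 2 3 2 1 2 1 2 1 0 1 0 1 0 1 0 1 2 3 2 3 4 3 2 1 2 3 2 1 0]
  -> pairs=22 depth=4 groups=12 -> no
String 4 '{{{{}}{}}}{}{}{{{}{}}}{}{}{{{}}}{}{}{{}}': depth seq [1 2 3 4 3 2 3 2 1 0 1 0 1 0 1 2 3 2 3 2 1 0 1 0 1 0 1 2 3 2 1 0 1 0 1 0 1 2 1 0]
  -> pairs=20 depth=4 groups=10 -> no

Answer: yes no no no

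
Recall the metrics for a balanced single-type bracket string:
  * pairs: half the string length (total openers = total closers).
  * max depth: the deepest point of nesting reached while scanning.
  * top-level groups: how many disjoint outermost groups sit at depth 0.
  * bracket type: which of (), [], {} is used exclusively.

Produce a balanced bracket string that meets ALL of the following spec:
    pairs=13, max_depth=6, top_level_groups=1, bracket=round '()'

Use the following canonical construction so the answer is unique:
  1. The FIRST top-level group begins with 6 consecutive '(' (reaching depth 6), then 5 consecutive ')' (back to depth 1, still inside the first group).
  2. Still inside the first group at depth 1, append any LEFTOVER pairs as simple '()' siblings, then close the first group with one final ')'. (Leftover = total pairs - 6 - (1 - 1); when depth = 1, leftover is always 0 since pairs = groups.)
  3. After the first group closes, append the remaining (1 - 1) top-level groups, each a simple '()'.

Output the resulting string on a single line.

Answer: (((((()))))()()()()()()())

Derivation:
Spec: pairs=13 depth=6 groups=1
Leftover pairs = 13 - 6 - (1-1) = 7
First group: deep chain of depth 6 + 7 sibling pairs
Remaining 0 groups: simple '()' each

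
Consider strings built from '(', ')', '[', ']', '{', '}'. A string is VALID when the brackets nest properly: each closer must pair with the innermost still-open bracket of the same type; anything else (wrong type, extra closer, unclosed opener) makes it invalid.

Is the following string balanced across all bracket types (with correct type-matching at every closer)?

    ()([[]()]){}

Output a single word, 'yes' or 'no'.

Answer: yes

Derivation:
pos 0: push '('; stack = (
pos 1: ')' matches '('; pop; stack = (empty)
pos 2: push '('; stack = (
pos 3: push '['; stack = ([
pos 4: push '['; stack = ([[
pos 5: ']' matches '['; pop; stack = ([
pos 6: push '('; stack = ([(
pos 7: ')' matches '('; pop; stack = ([
pos 8: ']' matches '['; pop; stack = (
pos 9: ')' matches '('; pop; stack = (empty)
pos 10: push '{'; stack = {
pos 11: '}' matches '{'; pop; stack = (empty)
end: stack empty → VALID
Verdict: properly nested → yes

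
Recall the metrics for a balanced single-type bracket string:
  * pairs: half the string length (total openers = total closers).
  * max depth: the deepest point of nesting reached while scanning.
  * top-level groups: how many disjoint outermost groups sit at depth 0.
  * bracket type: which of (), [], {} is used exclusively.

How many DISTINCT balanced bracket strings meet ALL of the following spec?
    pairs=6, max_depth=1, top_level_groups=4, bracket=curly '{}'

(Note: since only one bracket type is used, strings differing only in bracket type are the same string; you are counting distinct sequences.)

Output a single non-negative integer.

Spec: pairs=6 depth=1 groups=4
Count(depth <= 1) = 0
Count(depth <= 0) = 0
Count(depth == 1) = 0 - 0 = 0

Answer: 0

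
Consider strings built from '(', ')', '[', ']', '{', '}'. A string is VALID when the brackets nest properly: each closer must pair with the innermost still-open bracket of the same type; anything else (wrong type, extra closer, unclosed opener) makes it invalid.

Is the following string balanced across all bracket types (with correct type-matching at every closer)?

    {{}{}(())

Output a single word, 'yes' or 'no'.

pos 0: push '{'; stack = {
pos 1: push '{'; stack = {{
pos 2: '}' matches '{'; pop; stack = {
pos 3: push '{'; stack = {{
pos 4: '}' matches '{'; pop; stack = {
pos 5: push '('; stack = {(
pos 6: push '('; stack = {((
pos 7: ')' matches '('; pop; stack = {(
pos 8: ')' matches '('; pop; stack = {
end: stack still non-empty ({) → INVALID
Verdict: unclosed openers at end: { → no

Answer: no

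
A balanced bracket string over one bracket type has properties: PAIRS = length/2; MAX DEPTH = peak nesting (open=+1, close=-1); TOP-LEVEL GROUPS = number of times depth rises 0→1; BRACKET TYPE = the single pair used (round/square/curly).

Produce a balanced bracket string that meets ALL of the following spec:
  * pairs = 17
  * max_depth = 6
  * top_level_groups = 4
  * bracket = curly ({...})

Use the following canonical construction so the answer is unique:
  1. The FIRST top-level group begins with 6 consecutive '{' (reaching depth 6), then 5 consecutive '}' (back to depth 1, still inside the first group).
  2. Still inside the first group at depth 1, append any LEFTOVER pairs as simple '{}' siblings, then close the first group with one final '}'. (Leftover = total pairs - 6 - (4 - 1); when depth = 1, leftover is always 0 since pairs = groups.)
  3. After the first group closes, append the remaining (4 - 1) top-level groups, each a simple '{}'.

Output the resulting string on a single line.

Answer: {{{{{{}}}}}{}{}{}{}{}{}{}{}}{}{}{}

Derivation:
Spec: pairs=17 depth=6 groups=4
Leftover pairs = 17 - 6 - (4-1) = 8
First group: deep chain of depth 6 + 8 sibling pairs
Remaining 3 groups: simple '{}' each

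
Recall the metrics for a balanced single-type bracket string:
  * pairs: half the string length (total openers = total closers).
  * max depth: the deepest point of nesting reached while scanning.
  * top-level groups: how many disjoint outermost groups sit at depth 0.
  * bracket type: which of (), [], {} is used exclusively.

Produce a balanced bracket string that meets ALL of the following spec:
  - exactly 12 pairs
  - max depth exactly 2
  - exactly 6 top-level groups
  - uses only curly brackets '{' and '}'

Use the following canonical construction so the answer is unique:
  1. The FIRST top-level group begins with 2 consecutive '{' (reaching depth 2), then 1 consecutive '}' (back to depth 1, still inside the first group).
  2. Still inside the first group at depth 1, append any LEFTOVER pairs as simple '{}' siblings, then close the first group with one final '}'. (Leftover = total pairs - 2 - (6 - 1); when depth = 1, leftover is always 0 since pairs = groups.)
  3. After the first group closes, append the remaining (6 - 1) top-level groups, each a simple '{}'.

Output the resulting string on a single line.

Spec: pairs=12 depth=2 groups=6
Leftover pairs = 12 - 2 - (6-1) = 5
First group: deep chain of depth 2 + 5 sibling pairs
Remaining 5 groups: simple '{}' each

Answer: {{}{}{}{}{}{}}{}{}{}{}{}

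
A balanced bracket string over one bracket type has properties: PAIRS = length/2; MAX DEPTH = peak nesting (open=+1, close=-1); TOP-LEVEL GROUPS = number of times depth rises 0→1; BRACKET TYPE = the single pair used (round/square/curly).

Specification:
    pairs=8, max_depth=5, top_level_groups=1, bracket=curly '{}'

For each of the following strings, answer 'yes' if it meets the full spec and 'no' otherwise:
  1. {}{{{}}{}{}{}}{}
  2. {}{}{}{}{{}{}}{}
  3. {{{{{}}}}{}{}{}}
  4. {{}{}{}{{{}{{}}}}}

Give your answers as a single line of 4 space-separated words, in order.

Answer: no no yes no

Derivation:
String 1 '{}{{{}}{}{}{}}{}': depth seq [1 0 1 2 3 2 1 2 1 2 1 2 1 0 1 0]
  -> pairs=8 depth=3 groups=3 -> no
String 2 '{}{}{}{}{{}{}}{}': depth seq [1 0 1 0 1 0 1 0 1 2 1 2 1 0 1 0]
  -> pairs=8 depth=2 groups=6 -> no
String 3 '{{{{{}}}}{}{}{}}': depth seq [1 2 3 4 5 4 3 2 1 2 1 2 1 2 1 0]
  -> pairs=8 depth=5 groups=1 -> yes
String 4 '{{}{}{}{{{}{{}}}}}': depth seq [1 2 1 2 1 2 1 2 3 4 3 4 5 4 3 2 1 0]
  -> pairs=9 depth=5 groups=1 -> no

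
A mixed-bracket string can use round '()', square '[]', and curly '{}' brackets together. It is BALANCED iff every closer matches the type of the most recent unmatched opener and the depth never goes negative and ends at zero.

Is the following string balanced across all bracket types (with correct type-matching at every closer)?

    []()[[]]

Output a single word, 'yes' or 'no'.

pos 0: push '['; stack = [
pos 1: ']' matches '['; pop; stack = (empty)
pos 2: push '('; stack = (
pos 3: ')' matches '('; pop; stack = (empty)
pos 4: push '['; stack = [
pos 5: push '['; stack = [[
pos 6: ']' matches '['; pop; stack = [
pos 7: ']' matches '['; pop; stack = (empty)
end: stack empty → VALID
Verdict: properly nested → yes

Answer: yes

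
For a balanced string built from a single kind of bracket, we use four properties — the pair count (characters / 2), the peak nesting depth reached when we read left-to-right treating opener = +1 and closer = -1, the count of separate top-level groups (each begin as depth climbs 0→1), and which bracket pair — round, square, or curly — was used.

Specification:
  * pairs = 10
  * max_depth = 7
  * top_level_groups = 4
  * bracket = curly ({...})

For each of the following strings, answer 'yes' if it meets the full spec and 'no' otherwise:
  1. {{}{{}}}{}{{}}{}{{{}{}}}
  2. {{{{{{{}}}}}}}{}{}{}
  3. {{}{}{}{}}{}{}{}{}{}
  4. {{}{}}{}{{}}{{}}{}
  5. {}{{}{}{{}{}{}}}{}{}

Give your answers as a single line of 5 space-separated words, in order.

Answer: no yes no no no

Derivation:
String 1 '{{}{{}}}{}{{}}{}{{{}{}}}': depth seq [1 2 1 2 3 2 1 0 1 0 1 2 1 0 1 0 1 2 3 2 3 2 1 0]
  -> pairs=12 depth=3 groups=5 -> no
String 2 '{{{{{{{}}}}}}}{}{}{}': depth seq [1 2 3 4 5 6 7 6 5 4 3 2 1 0 1 0 1 0 1 0]
  -> pairs=10 depth=7 groups=4 -> yes
String 3 '{{}{}{}{}}{}{}{}{}{}': depth seq [1 2 1 2 1 2 1 2 1 0 1 0 1 0 1 0 1 0 1 0]
  -> pairs=10 depth=2 groups=6 -> no
String 4 '{{}{}}{}{{}}{{}}{}': depth seq [1 2 1 2 1 0 1 0 1 2 1 0 1 2 1 0 1 0]
  -> pairs=9 depth=2 groups=5 -> no
String 5 '{}{{}{}{{}{}{}}}{}{}': depth seq [1 0 1 2 1 2 1 2 3 2 3 2 3 2 1 0 1 0 1 0]
  -> pairs=10 depth=3 groups=4 -> no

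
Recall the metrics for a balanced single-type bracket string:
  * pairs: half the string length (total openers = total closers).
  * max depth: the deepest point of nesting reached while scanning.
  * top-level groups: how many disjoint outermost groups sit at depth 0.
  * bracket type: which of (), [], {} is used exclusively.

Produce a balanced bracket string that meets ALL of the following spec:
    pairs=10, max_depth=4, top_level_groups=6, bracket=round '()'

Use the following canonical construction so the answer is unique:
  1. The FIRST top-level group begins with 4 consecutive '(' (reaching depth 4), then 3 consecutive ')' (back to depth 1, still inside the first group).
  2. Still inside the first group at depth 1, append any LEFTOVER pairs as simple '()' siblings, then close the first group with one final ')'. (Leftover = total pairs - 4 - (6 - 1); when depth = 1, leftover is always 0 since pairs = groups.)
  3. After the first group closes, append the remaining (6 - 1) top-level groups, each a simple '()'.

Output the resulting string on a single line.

Spec: pairs=10 depth=4 groups=6
Leftover pairs = 10 - 4 - (6-1) = 1
First group: deep chain of depth 4 + 1 sibling pairs
Remaining 5 groups: simple '()' each

Answer: (((()))())()()()()()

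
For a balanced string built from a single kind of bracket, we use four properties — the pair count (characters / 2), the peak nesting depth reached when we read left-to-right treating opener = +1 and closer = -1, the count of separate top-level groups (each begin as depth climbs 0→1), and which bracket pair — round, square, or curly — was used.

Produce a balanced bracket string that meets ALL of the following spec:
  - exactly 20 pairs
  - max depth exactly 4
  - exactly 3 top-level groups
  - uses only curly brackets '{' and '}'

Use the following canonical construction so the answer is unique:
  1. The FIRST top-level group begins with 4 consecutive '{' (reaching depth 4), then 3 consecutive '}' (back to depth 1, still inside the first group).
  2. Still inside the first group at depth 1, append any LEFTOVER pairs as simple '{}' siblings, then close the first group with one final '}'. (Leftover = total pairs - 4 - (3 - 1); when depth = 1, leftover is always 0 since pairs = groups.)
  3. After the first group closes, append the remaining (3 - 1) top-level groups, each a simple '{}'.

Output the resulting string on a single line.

Spec: pairs=20 depth=4 groups=3
Leftover pairs = 20 - 4 - (3-1) = 14
First group: deep chain of depth 4 + 14 sibling pairs
Remaining 2 groups: simple '{}' each

Answer: {{{{}}}{}{}{}{}{}{}{}{}{}{}{}{}{}{}}{}{}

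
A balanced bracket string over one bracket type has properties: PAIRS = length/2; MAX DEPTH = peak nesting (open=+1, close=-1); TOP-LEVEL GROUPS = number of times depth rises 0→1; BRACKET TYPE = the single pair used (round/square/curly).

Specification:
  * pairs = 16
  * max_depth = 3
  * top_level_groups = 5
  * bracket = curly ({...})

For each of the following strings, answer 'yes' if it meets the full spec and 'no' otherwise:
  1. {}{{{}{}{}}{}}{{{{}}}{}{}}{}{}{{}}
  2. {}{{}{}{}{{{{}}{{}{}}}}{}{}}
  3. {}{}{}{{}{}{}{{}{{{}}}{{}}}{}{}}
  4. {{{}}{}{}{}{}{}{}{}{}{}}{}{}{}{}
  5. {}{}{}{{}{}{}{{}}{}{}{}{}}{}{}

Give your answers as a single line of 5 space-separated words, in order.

Answer: no no no yes no

Derivation:
String 1 '{}{{{}{}{}}{}}{{{{}}}{}{}}{}{}{{}}': depth seq [1 0 1 2 3 2 3 2 3 2 1 2 1 0 1 2 3 4 3 2 1 2 1 2 1 0 1 0 1 0 1 2 1 0]
  -> pairs=17 depth=4 groups=6 -> no
String 2 '{}{{}{}{}{{{{}}{{}{}}}}{}{}}': depth seq [1 0 1 2 1 2 1 2 1 2 3 4 5 4 3 4 5 4 5 4 3 2 1 2 1 2 1 0]
  -> pairs=14 depth=5 groups=2 -> no
String 3 '{}{}{}{{}{}{}{{}{{{}}}{{}}}{}{}}': depth seq [1 0 1 0 1 0 1 2 1 2 1 2 1 2 3 2 3 4 5 4 3 2 3 4 3 2 1 2 1 2 1 0]
  -> pairs=16 depth=5 groups=4 -> no
String 4 '{{{}}{}{}{}{}{}{}{}{}{}}{}{}{}{}': depth seq [1 2 3 2 1 2 1 2 1 2 1 2 1 2 1 2 1 2 1 2 1 2 1 0 1 0 1 0 1 0 1 0]
  -> pairs=16 depth=3 groups=5 -> yes
String 5 '{}{}{}{{}{}{}{{}}{}{}{}{}}{}{}': depth seq [1 0 1 0 1 0 1 2 1 2 1 2 1 2 3 2 1 2 1 2 1 2 1 2 1 0 1 0 1 0]
  -> pairs=15 depth=3 groups=6 -> no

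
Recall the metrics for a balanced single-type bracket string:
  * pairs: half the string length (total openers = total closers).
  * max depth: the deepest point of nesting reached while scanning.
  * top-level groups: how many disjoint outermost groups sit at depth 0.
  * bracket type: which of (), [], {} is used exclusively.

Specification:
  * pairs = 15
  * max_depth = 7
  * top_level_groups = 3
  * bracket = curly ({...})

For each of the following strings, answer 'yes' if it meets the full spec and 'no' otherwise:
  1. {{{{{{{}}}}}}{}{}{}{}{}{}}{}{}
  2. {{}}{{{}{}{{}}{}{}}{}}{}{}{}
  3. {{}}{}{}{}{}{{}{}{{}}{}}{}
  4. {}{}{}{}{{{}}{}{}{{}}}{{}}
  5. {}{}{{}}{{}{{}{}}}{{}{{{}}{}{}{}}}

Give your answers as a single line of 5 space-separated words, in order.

String 1 '{{{{{{{}}}}}}{}{}{}{}{}{}}{}{}': depth seq [1 2 3 4 5 6 7 6 5 4 3 2 1 2 1 2 1 2 1 2 1 2 1 2 1 0 1 0 1 0]
  -> pairs=15 depth=7 groups=3 -> yes
String 2 '{{}}{{{}{}{{}}{}{}}{}}{}{}{}': depth seq [1 2 1 0 1 2 3 2 3 2 3 4 3 2 3 2 3 2 1 2 1 0 1 0 1 0 1 0]
  -> pairs=14 depth=4 groups=5 -> no
String 3 '{{}}{}{}{}{}{{}{}{{}}{}}{}': depth seq [1 2 1 0 1 0 1 0 1 0 1 0 1 2 1 2 1 2 3 2 1 2 1 0 1 0]
  -> pairs=13 depth=3 groups=7 -> no
String 4 '{}{}{}{}{{{}}{}{}{{}}}{{}}': depth seq [1 0 1 0 1 0 1 0 1 2 3 2 1 2 1 2 1 2 3 2 1 0 1 2 1 0]
  -> pairs=13 depth=3 groups=6 -> no
String 5 '{}{}{{}}{{}{{}{}}}{{}{{{}}{}{}{}}}': depth seq [1 0 1 0 1 2 1 0 1 2 1 2 3 2 3 2 1 0 1 2 1 2 3 4 3 2 3 2 3 2 3 2 1 0]
  -> pairs=17 depth=4 groups=5 -> no

Answer: yes no no no no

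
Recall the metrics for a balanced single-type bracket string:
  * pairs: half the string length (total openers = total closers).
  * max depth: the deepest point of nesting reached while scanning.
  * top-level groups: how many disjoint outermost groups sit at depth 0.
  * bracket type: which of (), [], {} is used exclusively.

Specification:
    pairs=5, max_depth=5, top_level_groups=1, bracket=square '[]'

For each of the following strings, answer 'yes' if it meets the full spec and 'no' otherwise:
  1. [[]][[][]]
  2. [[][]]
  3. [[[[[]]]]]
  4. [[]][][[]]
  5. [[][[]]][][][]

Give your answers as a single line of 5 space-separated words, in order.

Answer: no no yes no no

Derivation:
String 1 '[[]][[][]]': depth seq [1 2 1 0 1 2 1 2 1 0]
  -> pairs=5 depth=2 groups=2 -> no
String 2 '[[][]]': depth seq [1 2 1 2 1 0]
  -> pairs=3 depth=2 groups=1 -> no
String 3 '[[[[[]]]]]': depth seq [1 2 3 4 5 4 3 2 1 0]
  -> pairs=5 depth=5 groups=1 -> yes
String 4 '[[]][][[]]': depth seq [1 2 1 0 1 0 1 2 1 0]
  -> pairs=5 depth=2 groups=3 -> no
String 5 '[[][[]]][][][]': depth seq [1 2 1 2 3 2 1 0 1 0 1 0 1 0]
  -> pairs=7 depth=3 groups=4 -> no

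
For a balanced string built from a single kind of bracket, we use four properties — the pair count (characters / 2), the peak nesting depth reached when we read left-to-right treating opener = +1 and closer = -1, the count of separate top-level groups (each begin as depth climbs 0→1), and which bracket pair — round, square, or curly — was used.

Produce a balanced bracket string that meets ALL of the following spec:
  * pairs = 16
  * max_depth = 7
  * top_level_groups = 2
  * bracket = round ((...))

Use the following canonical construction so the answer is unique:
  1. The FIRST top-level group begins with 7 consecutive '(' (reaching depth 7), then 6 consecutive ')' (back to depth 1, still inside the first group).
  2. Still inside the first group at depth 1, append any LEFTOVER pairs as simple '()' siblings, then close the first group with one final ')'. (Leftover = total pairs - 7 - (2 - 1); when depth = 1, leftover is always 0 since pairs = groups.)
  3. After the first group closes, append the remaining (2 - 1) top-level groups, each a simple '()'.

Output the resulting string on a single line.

Spec: pairs=16 depth=7 groups=2
Leftover pairs = 16 - 7 - (2-1) = 8
First group: deep chain of depth 7 + 8 sibling pairs
Remaining 1 groups: simple '()' each

Answer: ((((((())))))()()()()()()()())()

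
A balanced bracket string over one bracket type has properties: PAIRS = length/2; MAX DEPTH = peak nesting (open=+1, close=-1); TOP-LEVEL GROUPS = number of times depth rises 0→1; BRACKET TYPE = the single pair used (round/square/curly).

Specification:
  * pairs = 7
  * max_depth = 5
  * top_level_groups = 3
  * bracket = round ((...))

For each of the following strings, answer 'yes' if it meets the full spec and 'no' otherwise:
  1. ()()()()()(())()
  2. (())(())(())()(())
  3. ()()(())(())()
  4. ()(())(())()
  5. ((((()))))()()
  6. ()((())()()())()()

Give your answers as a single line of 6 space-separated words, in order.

String 1 '()()()()()(())()': depth seq [1 0 1 0 1 0 1 0 1 0 1 2 1 0 1 0]
  -> pairs=8 depth=2 groups=7 -> no
String 2 '(())(())(())()(())': depth seq [1 2 1 0 1 2 1 0 1 2 1 0 1 0 1 2 1 0]
  -> pairs=9 depth=2 groups=5 -> no
String 3 '()()(())(())()': depth seq [1 0 1 0 1 2 1 0 1 2 1 0 1 0]
  -> pairs=7 depth=2 groups=5 -> no
String 4 '()(())(())()': depth seq [1 0 1 2 1 0 1 2 1 0 1 0]
  -> pairs=6 depth=2 groups=4 -> no
String 5 '((((()))))()()': depth seq [1 2 3 4 5 4 3 2 1 0 1 0 1 0]
  -> pairs=7 depth=5 groups=3 -> yes
String 6 '()((())()()())()()': depth seq [1 0 1 2 3 2 1 2 1 2 1 2 1 0 1 0 1 0]
  -> pairs=9 depth=3 groups=4 -> no

Answer: no no no no yes no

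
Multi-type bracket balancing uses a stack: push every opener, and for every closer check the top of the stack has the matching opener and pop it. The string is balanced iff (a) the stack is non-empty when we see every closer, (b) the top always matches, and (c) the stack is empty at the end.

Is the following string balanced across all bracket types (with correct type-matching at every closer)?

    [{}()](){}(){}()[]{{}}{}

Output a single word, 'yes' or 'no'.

Answer: yes

Derivation:
pos 0: push '['; stack = [
pos 1: push '{'; stack = [{
pos 2: '}' matches '{'; pop; stack = [
pos 3: push '('; stack = [(
pos 4: ')' matches '('; pop; stack = [
pos 5: ']' matches '['; pop; stack = (empty)
pos 6: push '('; stack = (
pos 7: ')' matches '('; pop; stack = (empty)
pos 8: push '{'; stack = {
pos 9: '}' matches '{'; pop; stack = (empty)
pos 10: push '('; stack = (
pos 11: ')' matches '('; pop; stack = (empty)
pos 12: push '{'; stack = {
pos 13: '}' matches '{'; pop; stack = (empty)
pos 14: push '('; stack = (
pos 15: ')' matches '('; pop; stack = (empty)
pos 16: push '['; stack = [
pos 17: ']' matches '['; pop; stack = (empty)
pos 18: push '{'; stack = {
pos 19: push '{'; stack = {{
pos 20: '}' matches '{'; pop; stack = {
pos 21: '}' matches '{'; pop; stack = (empty)
pos 22: push '{'; stack = {
pos 23: '}' matches '{'; pop; stack = (empty)
end: stack empty → VALID
Verdict: properly nested → yes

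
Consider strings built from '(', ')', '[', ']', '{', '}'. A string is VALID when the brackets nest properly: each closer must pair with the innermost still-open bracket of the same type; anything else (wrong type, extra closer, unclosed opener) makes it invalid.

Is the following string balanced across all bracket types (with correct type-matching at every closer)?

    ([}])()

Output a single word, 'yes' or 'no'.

pos 0: push '('; stack = (
pos 1: push '['; stack = ([
pos 2: saw closer '}' but top of stack is '[' (expected ']') → INVALID
Verdict: type mismatch at position 2: '}' closes '[' → no

Answer: no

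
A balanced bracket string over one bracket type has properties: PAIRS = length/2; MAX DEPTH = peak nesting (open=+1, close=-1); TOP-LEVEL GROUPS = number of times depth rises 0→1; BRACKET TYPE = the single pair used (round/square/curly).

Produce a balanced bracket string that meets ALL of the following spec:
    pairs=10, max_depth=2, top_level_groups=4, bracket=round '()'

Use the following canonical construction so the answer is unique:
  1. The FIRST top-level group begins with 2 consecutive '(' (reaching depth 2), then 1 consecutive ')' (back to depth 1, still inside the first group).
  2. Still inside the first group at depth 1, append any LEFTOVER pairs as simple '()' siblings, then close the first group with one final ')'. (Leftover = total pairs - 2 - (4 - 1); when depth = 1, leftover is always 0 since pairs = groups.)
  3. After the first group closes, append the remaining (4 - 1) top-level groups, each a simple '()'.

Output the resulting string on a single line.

Answer: (()()()()()())()()()

Derivation:
Spec: pairs=10 depth=2 groups=4
Leftover pairs = 10 - 2 - (4-1) = 5
First group: deep chain of depth 2 + 5 sibling pairs
Remaining 3 groups: simple '()' each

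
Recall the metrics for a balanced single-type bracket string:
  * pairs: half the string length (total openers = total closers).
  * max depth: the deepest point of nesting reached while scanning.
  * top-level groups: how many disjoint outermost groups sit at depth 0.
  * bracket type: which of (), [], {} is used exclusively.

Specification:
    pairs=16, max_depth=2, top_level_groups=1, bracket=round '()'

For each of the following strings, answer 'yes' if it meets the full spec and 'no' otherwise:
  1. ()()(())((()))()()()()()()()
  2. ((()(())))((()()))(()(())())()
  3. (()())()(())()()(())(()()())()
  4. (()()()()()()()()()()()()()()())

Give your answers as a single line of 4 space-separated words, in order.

Answer: no no no yes

Derivation:
String 1 '()()(())((()))()()()()()()()': depth seq [1 0 1 0 1 2 1 0 1 2 3 2 1 0 1 0 1 0 1 0 1 0 1 0 1 0 1 0]
  -> pairs=14 depth=3 groups=11 -> no
String 2 '((()(())))((()()))(()(())())()': depth seq [1 2 3 2 3 4 3 2 1 0 1 2 3 2 3 2 1 0 1 2 1 2 3 2 1 2 1 0 1 0]
  -> pairs=15 depth=4 groups=4 -> no
String 3 '(()())()(())()()(())(()()())()': depth seq [1 2 1 2 1 0 1 0 1 2 1 0 1 0 1 0 1 2 1 0 1 2 1 2 1 2 1 0 1 0]
  -> pairs=15 depth=2 groups=8 -> no
String 4 '(()()()()()()()()()()()()()()())': depth seq [1 2 1 2 1 2 1 2 1 2 1 2 1 2 1 2 1 2 1 2 1 2 1 2 1 2 1 2 1 2 1 0]
  -> pairs=16 depth=2 groups=1 -> yes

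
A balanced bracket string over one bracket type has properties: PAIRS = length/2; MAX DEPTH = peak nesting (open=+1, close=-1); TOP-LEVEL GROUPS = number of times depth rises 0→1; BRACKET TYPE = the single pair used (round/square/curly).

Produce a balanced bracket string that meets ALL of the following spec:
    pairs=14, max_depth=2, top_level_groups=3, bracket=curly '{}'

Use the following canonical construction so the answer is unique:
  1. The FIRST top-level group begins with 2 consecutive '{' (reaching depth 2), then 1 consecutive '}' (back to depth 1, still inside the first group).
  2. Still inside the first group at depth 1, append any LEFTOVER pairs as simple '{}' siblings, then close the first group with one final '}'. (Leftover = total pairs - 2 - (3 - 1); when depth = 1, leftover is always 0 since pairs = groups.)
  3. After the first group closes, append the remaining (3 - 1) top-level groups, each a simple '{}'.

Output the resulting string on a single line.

Answer: {{}{}{}{}{}{}{}{}{}{}{}}{}{}

Derivation:
Spec: pairs=14 depth=2 groups=3
Leftover pairs = 14 - 2 - (3-1) = 10
First group: deep chain of depth 2 + 10 sibling pairs
Remaining 2 groups: simple '{}' each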